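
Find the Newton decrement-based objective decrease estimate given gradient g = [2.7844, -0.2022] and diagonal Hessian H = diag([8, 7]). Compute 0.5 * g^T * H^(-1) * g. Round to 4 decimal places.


Step 1: H is diagonal, so H^(-1) * g = [0.3481, -0.0289].
Step 2: g^T H^(-1) g = sum_i g_i^2 / H_ii
  = (2.7844)^2/8 + (-0.2022)^2/7
  = 0.9691 + 0.0058 = 0.975
Step 3: Objective decrease = 0.5 * g^T H^(-1) g = 0.4875


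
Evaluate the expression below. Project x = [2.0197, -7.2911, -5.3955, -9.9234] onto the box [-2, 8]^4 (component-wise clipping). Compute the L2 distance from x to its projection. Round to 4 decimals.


Project each component onto [-2, 8].
clip(2.0197) = 2.0197, clip(-7.2911) = -2.0, clip(-5.3955) = -2.0, clip(-9.9234) = -2.0
Projection = [2.0197, -2.0, -2.0, -2.0]
Squared diffs: [0.0, 27.9957, 11.5294, 62.7803]
Distance = sqrt(102.3054) = 10.1146


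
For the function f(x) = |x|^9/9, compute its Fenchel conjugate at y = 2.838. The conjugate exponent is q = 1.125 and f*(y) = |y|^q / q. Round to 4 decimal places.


The conjugate exponent q satisfies 1/p + 1/q = 1.
p = 9, so q = 9/(9 - 1) = 1.125
|y|^q = 2.838^1.125 = 3.2332
f*(2.838) = 3.2332 / 1.125 = 2.874


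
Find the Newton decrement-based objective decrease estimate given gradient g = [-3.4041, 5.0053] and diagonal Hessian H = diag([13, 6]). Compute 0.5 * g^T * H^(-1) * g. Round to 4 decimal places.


Step 1: H is diagonal, so H^(-1) * g = [-0.2619, 0.8342].
Step 2: g^T H^(-1) g = sum_i g_i^2 / H_ii
  = (-3.4041)^2/13 + (5.0053)^2/6
  = 0.8914 + 4.1755 = 5.0669
Step 3: Objective decrease = 0.5 * g^T H^(-1) g = 2.5334


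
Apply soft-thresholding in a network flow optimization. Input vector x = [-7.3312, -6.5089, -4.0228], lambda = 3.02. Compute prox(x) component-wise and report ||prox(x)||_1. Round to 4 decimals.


Soft-thresholding with lambda = 3.02:
prox(-7.3312) = sign(-7.3312)*max(|-7.3312| - 3.02, 0) = -4.3112
prox(-6.5089) = sign(-6.5089)*max(|-6.5089| - 3.02, 0) = -3.4889
prox(-4.0228) = sign(-4.0228)*max(|-4.0228| - 3.02, 0) = -1.0028
prox(x) = [-4.3112, -3.4889, -1.0028]
||prox(x)||_1 = 4.3112 + 3.4889 + 1.0028 = 8.8029


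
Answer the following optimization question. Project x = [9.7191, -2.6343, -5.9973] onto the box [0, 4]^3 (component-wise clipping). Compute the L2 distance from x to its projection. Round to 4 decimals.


Project each component onto [0, 4].
clip(9.7191) = 4.0, clip(-2.6343) = 0.0, clip(-5.9973) = 0.0
Projection = [4.0, 0.0, 0.0]
Squared diffs: [32.7081, 6.9395, 35.9676]
Distance = sqrt(75.6152) = 8.6957


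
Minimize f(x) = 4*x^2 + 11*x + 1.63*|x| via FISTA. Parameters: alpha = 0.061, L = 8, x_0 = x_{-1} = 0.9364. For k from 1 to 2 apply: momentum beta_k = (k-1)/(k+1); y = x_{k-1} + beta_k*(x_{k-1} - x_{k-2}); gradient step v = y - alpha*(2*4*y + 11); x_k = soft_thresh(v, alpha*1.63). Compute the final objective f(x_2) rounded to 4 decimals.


FISTA on f(x) = 4*x^2 + 11*x + 1.63*|x|
L = 8, alpha = 0.061
Iteration 1: beta = 0.0, y = 0.9364 + 0.0*(0.9364 - 0.9364) = 0.9364
  grad(y) = 18.4912, v = y - alpha*grad = -0.1916
  prox(v) = soft_thresh(-0.1916, 0.0994) = -0.0921
Iteration 2: beta = 0.3333, y = -0.0921 + 0.3333*(-0.0921 - 0.9364) = -0.435
  grad(y) = 7.5202, v = y - alpha*grad = -0.8937
  prox(v) = soft_thresh(-0.8937, 0.0994) = -0.7943
f(x_2) = 4*(-0.7943)^2 + 11*(-0.7943) + 1.63*|-0.7943| = -4.9189


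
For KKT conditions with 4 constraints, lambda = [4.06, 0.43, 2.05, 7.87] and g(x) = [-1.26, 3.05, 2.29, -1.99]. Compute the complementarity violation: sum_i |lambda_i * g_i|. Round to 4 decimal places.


KKT complementary slackness check:
lambda_1 * g_1 = 4.06 * -1.26 = -5.1156
lambda_2 * g_2 = 0.43 * 3.05 = 1.3115
lambda_3 * g_3 = 2.05 * 2.29 = 4.6945
lambda_4 * g_4 = 7.87 * -1.99 = -15.6613
Total violation = 5.1156 + 1.3115 + 4.6945 + 15.6613 = 26.7829


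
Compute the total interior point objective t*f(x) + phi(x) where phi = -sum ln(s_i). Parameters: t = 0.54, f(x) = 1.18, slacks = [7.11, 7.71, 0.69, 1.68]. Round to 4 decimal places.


Step 1: Compute log-barrier.
ln values: [1.9615, 2.0425, -0.3711, 0.5188]
phi = -(1.9615 + 2.0425 - 0.3711 + 0.5188) = -4.1518
Step 2: Compute augmented objective.
t*f(x) = 0.54*1.18 = 0.6372
Total = 0.6372 - 4.1518 = -3.5146


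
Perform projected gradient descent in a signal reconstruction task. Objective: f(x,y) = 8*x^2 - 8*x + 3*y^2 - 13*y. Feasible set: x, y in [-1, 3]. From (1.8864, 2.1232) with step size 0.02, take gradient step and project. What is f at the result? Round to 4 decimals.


Step 1: Compute gradient at (1.8864, 2.1232).
grad_x = 2*8*1.8864 - 8 = 22.1824
grad_y = 2*3*2.1232 - 13 = -0.2608
Step 2: Gradient step.
x_raw = 1.8864 - 0.02*22.1824 = 1.4428
y_raw = 2.1232 - 0.02*-0.2608 = 2.1284
Step 3: Project onto [-1, 3].
x_proj = clip(1.4428) = 1.4428
y_proj = clip(2.1284) = 2.1284
Step 4: Evaluate f.
f(1.4428, 2.1284) = -8.9687


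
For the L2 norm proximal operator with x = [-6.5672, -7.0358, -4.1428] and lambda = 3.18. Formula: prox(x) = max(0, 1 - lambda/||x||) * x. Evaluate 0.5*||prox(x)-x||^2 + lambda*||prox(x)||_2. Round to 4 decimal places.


Step 1: Compute ||x||.
||x|| = 10.4782
Step 2: Compute scaling factor.
scale = max(0, 1 - 3.18/10.4782) = 0.6965
Step 3: prox(x) = [-4.5741, -4.9005, -2.8855]
||prox(x)|| = 7.2982
Step 4: Proximal objective.
0.5*||prox-x||^2 = 5.0562
lambda*||prox|| = 23.2083
Total = 28.2646


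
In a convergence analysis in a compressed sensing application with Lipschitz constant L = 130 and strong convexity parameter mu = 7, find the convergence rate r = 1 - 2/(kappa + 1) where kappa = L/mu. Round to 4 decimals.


Step 1: Compute the condition number.
kappa = L/mu = 130/7 = 18.5714
Step 2: Compute the convergence rate.
r = 1 - 2/(kappa + 1) = 1 - 2*mu/(L + mu) = (L - mu)/(L + mu) = 123/137 = 0.8978


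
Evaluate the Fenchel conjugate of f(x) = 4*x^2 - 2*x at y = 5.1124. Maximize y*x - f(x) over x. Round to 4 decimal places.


f*(y) = sup_x {y*x - a*x^2 - b*x} = sup_x {(y-b)*x - a*x^2}
FOC: (y - b) - 2a*x = 0 => x* = (y - b)/(2a)
x* = (5.1124 + 2)/(2*4) = 0.8891
f*(5.1124) = (y-b)^2/(4a) = (5.1124 + 2)^2/(4*4)
= 50.5862/16 = 3.1616


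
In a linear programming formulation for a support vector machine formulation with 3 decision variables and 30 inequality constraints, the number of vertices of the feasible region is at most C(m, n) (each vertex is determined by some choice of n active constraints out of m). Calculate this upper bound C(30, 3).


Each vertex corresponds to some choice of n active constraints out of m, so the number of vertices is at most C(m, n) = m! / (n!(m-n)!).
m = 30, n = 3
Numerator: 30 * 29 * 28
Denominator: 3! = 6
C(30, 3) = 4060


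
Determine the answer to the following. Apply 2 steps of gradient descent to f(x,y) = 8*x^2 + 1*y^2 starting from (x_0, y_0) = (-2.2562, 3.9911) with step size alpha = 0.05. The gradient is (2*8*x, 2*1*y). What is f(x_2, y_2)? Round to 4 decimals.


Gradient descent on f(x,y) = 8*x^2 + 1*y^2.
Starting point: (-2.2562, 3.9911), alpha = 0.05
Step 1: grad_x = 2*8*-2.2562 = -36.0992, grad_y = 2*1*3.9911 = 7.9822
  x_1 = -2.2562 - 0.05*-36.0992 = -0.4512
  y_1 = 3.9911 - 0.05*7.9822 = 3.592
Step 2: grad_x = 2*8*-0.4512 = -7.2198, grad_y = 2*1*3.592 = 7.184
  x_2 = -0.4512 - 0.05*-7.2198 = -0.0902
  y_2 = 3.592 - 0.05*7.184 = 3.2328
f(-0.0902, 3.2328) = 8*(-0.0902)^2 + 1*3.2328^2 = 10.5161


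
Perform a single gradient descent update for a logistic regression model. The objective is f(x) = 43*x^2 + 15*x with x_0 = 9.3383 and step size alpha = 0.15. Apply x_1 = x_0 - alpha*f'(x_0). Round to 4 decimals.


We compute the gradient at x_0 and apply the update.
f'(x) = 86*x + 15
f'(9.3383) = 86*9.3383 + 15 = 818.0938
x_1 = 9.3383 - 0.15*818.0938 = -113.3758


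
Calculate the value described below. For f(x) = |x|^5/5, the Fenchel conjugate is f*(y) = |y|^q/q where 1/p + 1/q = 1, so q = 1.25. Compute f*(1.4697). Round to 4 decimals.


The conjugate exponent q satisfies 1/p + 1/q = 1.
p = 5, so q = 5/(5 - 1) = 1.25
|y|^q = 1.4697^1.25 = 1.6182
f*(1.4697) = 1.6182 / 1.25 = 1.2946


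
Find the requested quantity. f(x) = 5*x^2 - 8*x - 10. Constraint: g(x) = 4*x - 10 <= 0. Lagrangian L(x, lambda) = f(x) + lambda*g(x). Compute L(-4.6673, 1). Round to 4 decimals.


Step 1: Evaluate f(x).
f(-4.6673) = 5*(-4.6673)^2 - 8*(-4.6673) - 10 = 136.2568
Step 2: Evaluate g(x).
g(-4.6673) = 4*-4.6673 - 10 = -28.6692
Step 3: Compute Lagrangian.
L = 136.2568 + 1*-28.6692 = 107.5876


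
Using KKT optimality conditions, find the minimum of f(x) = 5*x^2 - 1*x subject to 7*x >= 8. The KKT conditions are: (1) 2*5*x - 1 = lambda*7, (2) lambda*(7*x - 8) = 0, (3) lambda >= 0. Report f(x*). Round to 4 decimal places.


Step 1: Try lambda = 0 (constraint inactive).
x_unc = 1/(2*5) = 0.1
Check: 7*0.1 = 0.7 < 8 -- violated!
Step 2: Constraint must be active: 7*x = 8
x* = 8/7 = 1.1429 (rounded; the exact value 8/7 is used below)
lambda = (2*5*(8/7) - 1)/7 = 1.4898
Step 3: Compute optimal value.
f(x*) = 5*(8/7)^2 - 1*(8/7) = 5.3878


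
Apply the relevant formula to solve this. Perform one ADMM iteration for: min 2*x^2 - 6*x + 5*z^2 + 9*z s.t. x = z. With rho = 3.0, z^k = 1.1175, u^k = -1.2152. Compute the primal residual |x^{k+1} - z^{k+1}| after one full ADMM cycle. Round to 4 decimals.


ADMM iteration with rho = 3.0, z^k = 1.1175, u^k = -1.2152
Step 1: x-update.
Minimize 2*x^2 - 6*x + (3.0/2)*(x - 1.1175 - 1.2152)^2
FOC: (2*2 + 3.0)*x = 6 + 3.0*(1.1175 + 1.2152)
x^{k+1} = 1.8569
Step 2: z-update.
Minimize 5*z^2 + 9*z + (3.0/2)*(1.8569 - z - 1.2152)^2
FOC: (2*5 + 3.0)*z = -9 + 3.0*(1.8569 - 1.2152)
z^{k+1} = -0.5442
Step 3: u-update.
u^{k+1} = -1.2152 + 1.8569 + 0.5442 = 1.1859
Step 4: Primal residual = |1.8569 + 0.5442| = 2.4011


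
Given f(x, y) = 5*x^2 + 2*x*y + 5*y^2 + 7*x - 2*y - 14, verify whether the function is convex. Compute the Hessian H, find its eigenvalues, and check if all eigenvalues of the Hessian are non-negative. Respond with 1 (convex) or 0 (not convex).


The Hessian of f(x,y) = 5*x^2 + 2*x*y + 5*y^2 + 7*x - 2*y - 14 is:
H = [[10, 2], [2, 10]]
Trace = 10 + 10 = 20
Determinant = 10*10 - (2)^2 = 96
Discriminant = (20)^2 - 4*96 = 16.0
Eigenvalues: lambda_1 = 8.0, lambda_2 = 12.0
The function is convex.

1


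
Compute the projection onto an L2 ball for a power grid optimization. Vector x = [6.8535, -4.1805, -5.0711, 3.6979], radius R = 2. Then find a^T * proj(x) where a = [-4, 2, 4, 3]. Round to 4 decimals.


Step 1: Compute ||x|| (intermediates to 6 decimals).
||x|| = sqrt(6.8535^2 + (-4.1805)^2 + (-5.0711)^2 + 3.6979^2) = 10.190072
Step 2: Project.
Since ||x|| > R, scale = R/||x|| = 2/10.190072 = 0.196269, proj(x) = scale * x
proj(x) = [1.34513, -0.820503, -0.9953, 0.725783]
Step 3: Dot product.
a^T * proj(x) = -4*1.34513 + 2*(-0.820503) + 4*(-0.9953) + 3*0.725783 = -8.8254


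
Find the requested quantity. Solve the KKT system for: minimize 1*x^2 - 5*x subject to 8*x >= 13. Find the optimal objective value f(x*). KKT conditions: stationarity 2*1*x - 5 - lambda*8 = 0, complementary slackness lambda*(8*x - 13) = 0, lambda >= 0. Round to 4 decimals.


Step 1: Try lambda = 0 (constraint inactive).
Stationarity: 2*1*x - 5 = 0
x* = 5/(2*1) = 2.5
Check constraint: 8*2.5 = 20.0 >= 13 -- satisfied.
Step 2: Compute optimal value.
f(x*) = 1*2.5^2 - 5*2.5 = -6.25


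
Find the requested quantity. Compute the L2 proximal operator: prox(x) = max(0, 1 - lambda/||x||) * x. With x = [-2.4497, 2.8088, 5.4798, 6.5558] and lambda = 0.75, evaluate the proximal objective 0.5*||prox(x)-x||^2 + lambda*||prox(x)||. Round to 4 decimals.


Step 1: Compute ||x||.
||x|| = 9.3219
Step 2: Compute scaling factor.
scale = max(0, 1 - 0.75/9.3219) = 0.9195
Step 3: prox(x) = [-2.2526, 2.5828, 5.0389, 6.0283]
||prox(x)|| = 8.5719
Step 4: Proximal objective.
0.5*||prox-x||^2 = 0.2813
lambda*||prox|| = 6.4289
Total = 6.7101


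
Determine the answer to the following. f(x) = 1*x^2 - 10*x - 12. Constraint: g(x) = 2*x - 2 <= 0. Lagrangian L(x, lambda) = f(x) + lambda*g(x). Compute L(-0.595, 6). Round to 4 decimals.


Step 1: Evaluate f(x).
f(-0.595) = 1*(-0.595)^2 - 10*(-0.595) - 12 = -5.696
Step 2: Evaluate g(x).
g(-0.595) = 2*-0.595 - 2 = -3.19
Step 3: Compute Lagrangian.
L = -5.696 + 6*-3.19 = -24.836


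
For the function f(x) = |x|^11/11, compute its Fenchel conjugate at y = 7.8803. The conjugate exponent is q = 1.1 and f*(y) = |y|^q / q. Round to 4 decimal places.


The conjugate exponent q satisfies 1/p + 1/q = 1.
p = 11, so q = 11/(11 - 1) = 1.1
|y|^q = 7.8803^1.1 = 9.6872
f*(7.8803) = 9.6872 / 1.1 = 8.8065


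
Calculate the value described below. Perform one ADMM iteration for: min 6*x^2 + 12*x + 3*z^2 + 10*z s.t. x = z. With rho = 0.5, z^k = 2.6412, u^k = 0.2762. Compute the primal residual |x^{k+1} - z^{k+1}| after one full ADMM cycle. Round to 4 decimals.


ADMM iteration with rho = 0.5, z^k = 2.6412, u^k = 0.2762
Step 1: x-update.
Minimize 6*x^2 + 12*x + (0.5/2)*(x - 2.6412 + 0.2762)^2
FOC: (2*6 + 0.5)*x = -12 + 0.5*(2.6412 - 0.2762)
x^{k+1} = -0.8654
Step 2: z-update.
Minimize 3*z^2 + 10*z + (0.5/2)*(-0.8654 - z + 0.2762)^2
FOC: (2*3 + 0.5)*z = -10 + 0.5*(-0.8654 + 0.2762)
z^{k+1} = -1.5838
Step 3: u-update.
u^{k+1} = 0.2762 - 0.8654 + 1.5838 = 0.9946
Step 4: Primal residual = |-0.8654 + 1.5838| = 0.7184


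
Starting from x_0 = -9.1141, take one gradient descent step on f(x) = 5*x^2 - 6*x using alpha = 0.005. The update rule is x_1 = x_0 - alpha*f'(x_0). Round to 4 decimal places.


We compute the gradient at x_0 and apply the update.
f'(x) = 10*x - 6
f'(-9.1141) = 10*-9.1141 - 6 = -97.141
x_1 = -9.1141 - 0.005*-97.141 = -8.6284


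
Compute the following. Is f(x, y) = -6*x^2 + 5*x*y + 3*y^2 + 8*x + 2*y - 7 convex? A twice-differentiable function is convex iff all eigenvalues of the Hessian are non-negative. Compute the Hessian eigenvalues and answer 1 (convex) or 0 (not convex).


The Hessian of f(x,y) = -6*x^2 + 5*x*y + 3*y^2 + 8*x + 2*y - 7 is:
H = [[-12, 5], [5, 6]]
Trace = -12 + 6 = -6
Determinant = -12*6 - (5)^2 = -97
Discriminant = (-6)^2 - 4*-97 = 424.0
Eigenvalues: lambda_1 = -13.2956, lambda_2 = 7.2956
The function is not convex.

0


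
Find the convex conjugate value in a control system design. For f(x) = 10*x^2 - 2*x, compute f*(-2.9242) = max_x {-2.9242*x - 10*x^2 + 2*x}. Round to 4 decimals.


f*(y) = sup_x {y*x - a*x^2 - b*x} = sup_x {(y-b)*x - a*x^2}
FOC: (y - b) - 2a*x = 0 => x* = (y - b)/(2a)
x* = (-2.9242 + 2)/(2*10) = -0.0462
f*(-2.9242) = (y-b)^2/(4a) = (-2.9242 + 2)^2/(4*10)
= 0.8541/40 = 0.0214


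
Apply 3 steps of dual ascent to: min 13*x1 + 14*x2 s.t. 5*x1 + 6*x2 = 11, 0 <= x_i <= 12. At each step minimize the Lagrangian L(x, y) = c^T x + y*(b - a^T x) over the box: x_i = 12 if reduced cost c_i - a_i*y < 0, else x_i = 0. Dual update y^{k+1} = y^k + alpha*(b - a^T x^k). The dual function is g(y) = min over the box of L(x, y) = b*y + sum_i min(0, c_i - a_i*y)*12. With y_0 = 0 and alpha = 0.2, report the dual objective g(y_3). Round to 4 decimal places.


Dual ascent for LP: min 13*x1 + 14*x2, 5*x1 + 6*x2 = 11, 0 <= x_i <= 12
Step 1: y^k = 0.0, reduced costs: (13.0, 14.0)
  x^k = (0.0, 0.0), subgradient = b - a^T x = 11.0
  y^{k+1} = 0.0 + 0.2*11.0 = 2.2
Step 2: y^k = 2.2, reduced costs: (2.0, 0.8)
  x^k = (0.0, 0.0), subgradient = b - a^T x = 11.0
  y^{k+1} = 2.2 + 0.2*11.0 = 4.4
Step 3: y^k = 4.4, reduced costs: (-9.0, -12.4)
  x^k = (12.0, 12.0), subgradient = b - a^T x = -121.0
  y^{k+1} = 4.4 + 0.2*-121.0 = -19.8
Dual objective at y_3 = -19.8: reduced costs (112.0, 132.8), box minimizer x = (0.0, 0.0)
g(y_3) = b*y + (c1 - a1*y)*x1 + (c2 - a2*y)*x2 = 11*(-19.8) + 112.0*0.0 + 132.8*0.0 = -217.8 + 0.0 + 0.0 = -217.8


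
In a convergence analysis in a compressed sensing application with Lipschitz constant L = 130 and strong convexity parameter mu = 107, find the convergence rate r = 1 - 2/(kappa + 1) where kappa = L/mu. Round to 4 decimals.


Step 1: Compute the condition number.
kappa = L/mu = 130/107 = 1.215
Step 2: Compute the convergence rate.
r = 1 - 2/(kappa + 1) = 1 - 2*mu/(L + mu) = (L - mu)/(L + mu) = 23/237 = 0.097


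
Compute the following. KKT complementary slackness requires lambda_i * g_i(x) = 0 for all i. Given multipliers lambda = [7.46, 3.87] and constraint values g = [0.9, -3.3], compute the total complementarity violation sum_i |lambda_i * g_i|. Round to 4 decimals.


KKT complementary slackness check:
lambda_1 * g_1 = 7.46 * 0.9 = 6.714
lambda_2 * g_2 = 3.87 * -3.3 = -12.771
Total violation = 6.714 + 12.771 = 19.485


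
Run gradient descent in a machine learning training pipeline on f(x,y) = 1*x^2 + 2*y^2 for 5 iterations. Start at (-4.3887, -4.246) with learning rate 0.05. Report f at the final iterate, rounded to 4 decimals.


Gradient descent on f(x,y) = 1*x^2 + 2*y^2.
Starting point: (-4.3887, -4.246), alpha = 0.05
Step 1: grad_x = 2*1*-4.3887 = -8.7774, grad_y = 2*2*-4.246 = -16.984
  x_1 = -4.3887 - 0.05*-8.7774 = -3.9498
  y_1 = -4.246 - 0.05*-16.984 = -3.3968
Step 2: grad_x = 2*1*-3.9498 = -7.8997, grad_y = 2*2*-3.3968 = -13.5872
  x_2 = -3.9498 - 0.05*-7.8997 = -3.5548
  y_2 = -3.3968 - 0.05*-13.5872 = -2.7174
Step 3: grad_x = 2*1*-3.5548 = -7.1097, grad_y = 2*2*-2.7174 = -10.8698
  x_3 = -3.5548 - 0.05*-7.1097 = -3.1994
  y_3 = -2.7174 - 0.05*-10.8698 = -2.174
Step 4: grad_x = 2*1*-3.1994 = -6.3987, grad_y = 2*2*-2.174 = -8.6958
  x_4 = -3.1994 - 0.05*-6.3987 = -2.8794
  y_4 = -2.174 - 0.05*-8.6958 = -1.7392
Step 5: grad_x = 2*1*-2.8794 = -5.7589, grad_y = 2*2*-1.7392 = -6.9566
  x_5 = -2.8794 - 0.05*-5.7589 = -2.5915
  y_5 = -1.7392 - 0.05*-6.9566 = -1.3913
f(-2.5915, -1.3913) = 1*(-2.5915)^2 + 2*(-1.3913)^2 = 10.5874


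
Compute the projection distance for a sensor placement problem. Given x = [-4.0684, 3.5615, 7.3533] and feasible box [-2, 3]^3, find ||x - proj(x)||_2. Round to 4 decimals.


Project each component onto [-2, 3].
clip(-4.0684) = -2.0, clip(3.5615) = 3.0, clip(7.3533) = 3.0
Projection = [-2.0, 3.0, 3.0]
Squared diffs: [4.2783, 0.3153, 18.9512]
Distance = sqrt(23.5448) = 4.8523


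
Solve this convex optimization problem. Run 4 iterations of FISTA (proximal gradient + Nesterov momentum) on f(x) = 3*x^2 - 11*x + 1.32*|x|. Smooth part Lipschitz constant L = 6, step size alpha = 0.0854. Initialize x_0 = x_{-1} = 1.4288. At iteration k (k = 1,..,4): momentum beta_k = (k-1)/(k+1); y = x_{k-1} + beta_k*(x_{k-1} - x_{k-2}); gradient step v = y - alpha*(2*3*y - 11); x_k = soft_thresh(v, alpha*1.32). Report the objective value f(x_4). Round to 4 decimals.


FISTA on f(x) = 3*x^2 - 11*x + 1.32*|x|
L = 6, alpha = 0.0854
Iteration 1: beta = 0.0, y = 1.4288 + 0.0*(1.4288 - 1.4288) = 1.4288
  grad(y) = -2.4272, v = y - alpha*grad = 1.6361
  prox(v) = soft_thresh(1.6361, 0.1127) = 1.5234
Iteration 2: beta = 0.3333, y = 1.5234 + 0.3333*(1.5234 - 1.4288) = 1.5549
  grad(y) = -1.6708, v = y - alpha*grad = 1.6976
  prox(v) = soft_thresh(1.6976, 0.1127) = 1.5848
Iteration 3: beta = 0.5, y = 1.5848 + 0.5*(1.5848 - 1.5234) = 1.6156
  grad(y) = -1.3066, v = y - alpha*grad = 1.7271
  prox(v) = soft_thresh(1.7271, 0.1127) = 1.6144
Iteration 4: beta = 0.6, y = 1.6144 + 0.6*(1.6144 - 1.5848) = 1.6322
  grad(y) = -1.2069, v = y - alpha*grad = 1.7352
  prox(v) = soft_thresh(1.7352, 0.1127) = 1.6225
f(x_4) = 3*1.6225^2 - 11*1.6225 + 1.32*|1.6225| = -7.8083


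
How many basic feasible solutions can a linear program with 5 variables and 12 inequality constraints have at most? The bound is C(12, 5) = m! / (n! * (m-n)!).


Each vertex corresponds to some choice of n active constraints out of m, so the number of vertices is at most C(m, n) = m! / (n!(m-n)!).
m = 12, n = 5
Numerator: 12 * 11 * 10 * 9 * 8
Denominator: 5! = 120
C(12, 5) = 792


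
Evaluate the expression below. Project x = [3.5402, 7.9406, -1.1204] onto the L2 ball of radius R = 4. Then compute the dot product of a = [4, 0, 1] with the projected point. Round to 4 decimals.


Step 1: Compute ||x|| (intermediates to 6 decimals).
||x|| = sqrt(3.5402^2 + 7.9406^2 + (-1.1204)^2) = 8.765925
Step 2: Project.
Since ||x|| > R, scale = R/||x|| = 4/8.765925 = 0.456312, proj(x) = scale * x
proj(x) = [1.615436, 3.623391, -0.511252]
Step 3: Dot product.
a^T * proj(x) = 4*1.615436 + 0*3.623391 + 1*(-0.511252) = 5.9505


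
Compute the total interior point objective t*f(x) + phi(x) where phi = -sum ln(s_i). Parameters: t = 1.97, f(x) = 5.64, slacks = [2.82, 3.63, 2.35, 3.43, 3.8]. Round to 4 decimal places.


Step 1: Compute log-barrier.
ln values: [1.0367, 1.2892, 0.8544, 1.2326, 1.335]
phi = -(1.0367 + 1.2892 + 0.8544 + 1.2326 + 1.335) = -5.7479
Step 2: Compute augmented objective.
t*f(x) = 1.97*5.64 = 11.1108
Total = 11.1108 - 5.7479 = 5.3629


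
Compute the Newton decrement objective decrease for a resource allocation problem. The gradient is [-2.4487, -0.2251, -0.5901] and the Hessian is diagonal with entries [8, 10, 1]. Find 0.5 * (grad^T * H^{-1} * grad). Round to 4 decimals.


Step 1: H is diagonal, so H^(-1) * g = [-0.3061, -0.0225, -0.5901].
Step 2: g^T H^(-1) g = sum_i g_i^2 / H_ii
  = (-2.4487)^2/8 + (-0.2251)^2/10 + (-0.5901)^2/1
  = 0.7495 + 0.0051 + 0.3482 = 1.1028
Step 3: Objective decrease = 0.5 * g^T H^(-1) g = 0.5514


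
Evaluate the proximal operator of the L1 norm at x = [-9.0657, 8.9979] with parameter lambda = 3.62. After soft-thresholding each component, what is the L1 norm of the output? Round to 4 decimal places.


Soft-thresholding with lambda = 3.62:
prox(-9.0657) = sign(-9.0657)*max(|-9.0657| - 3.62, 0) = -5.4457
prox(8.9979) = sign(8.9979)*max(|8.9979| - 3.62, 0) = 5.3779
prox(x) = [-5.4457, 5.3779]
||prox(x)||_1 = 5.4457 + 5.3779 = 10.8236


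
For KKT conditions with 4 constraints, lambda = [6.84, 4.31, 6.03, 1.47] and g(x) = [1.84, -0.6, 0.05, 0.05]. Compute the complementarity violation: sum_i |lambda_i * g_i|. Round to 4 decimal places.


KKT complementary slackness check:
lambda_1 * g_1 = 6.84 * 1.84 = 12.5856
lambda_2 * g_2 = 4.31 * -0.6 = -2.586
lambda_3 * g_3 = 6.03 * 0.05 = 0.3015
lambda_4 * g_4 = 1.47 * 0.05 = 0.0735
Total violation = 12.5856 + 2.586 + 0.3015 + 0.0735 = 15.5466


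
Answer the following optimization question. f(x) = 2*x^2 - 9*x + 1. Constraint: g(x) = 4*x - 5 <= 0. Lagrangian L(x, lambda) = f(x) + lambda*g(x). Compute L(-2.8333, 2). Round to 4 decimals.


Step 1: Evaluate f(x).
f(-2.8333) = 2*(-2.8333)^2 - 9*(-2.8333) + 1 = 42.5549
Step 2: Evaluate g(x).
g(-2.8333) = 4*-2.8333 - 5 = -16.3332
Step 3: Compute Lagrangian.
L = 42.5549 + 2*-16.3332 = 9.8885


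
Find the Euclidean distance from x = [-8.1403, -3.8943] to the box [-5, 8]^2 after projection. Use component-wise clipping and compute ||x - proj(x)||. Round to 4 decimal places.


Project each component onto [-5, 8].
clip(-8.1403) = -5.0, clip(-3.8943) = -3.8943
Projection = [-5.0, -3.8943]
Squared diffs: [9.8615, 0.0]
Distance = sqrt(9.8615) = 3.1403


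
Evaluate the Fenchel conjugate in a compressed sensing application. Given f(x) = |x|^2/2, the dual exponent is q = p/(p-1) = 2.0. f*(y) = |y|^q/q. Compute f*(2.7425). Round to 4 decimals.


The conjugate exponent q satisfies 1/p + 1/q = 1.
p = 2, so q = 2/(2 - 1) = 2.0
|y|^q = 2.7425^2.0 = 7.5213
f*(2.7425) = 7.5213 / 2.0 = 3.7607


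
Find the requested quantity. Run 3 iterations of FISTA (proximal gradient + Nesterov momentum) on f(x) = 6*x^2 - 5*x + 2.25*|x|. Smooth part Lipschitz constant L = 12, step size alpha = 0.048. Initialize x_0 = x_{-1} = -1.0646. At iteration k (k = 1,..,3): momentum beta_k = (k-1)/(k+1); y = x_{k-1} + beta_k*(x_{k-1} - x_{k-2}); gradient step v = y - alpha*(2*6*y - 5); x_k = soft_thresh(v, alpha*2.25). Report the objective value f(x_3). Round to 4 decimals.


FISTA on f(x) = 6*x^2 - 5*x + 2.25*|x|
L = 12, alpha = 0.048
Iteration 1: beta = 0.0, y = -1.0646 + 0.0*(-1.0646 + 1.0646) = -1.0646
  grad(y) = -17.7752, v = y - alpha*grad = -0.2114
  prox(v) = soft_thresh(-0.2114, 0.108) = -0.1034
Iteration 2: beta = 0.3333, y = -0.1034 + 0.3333*(-0.1034 + 1.0646) = 0.217
  grad(y) = -2.3958, v = y - alpha*grad = 0.332
  prox(v) = soft_thresh(0.332, 0.108) = 0.224
Iteration 3: beta = 0.5, y = 0.224 + 0.5*(0.224 + 0.1034) = 0.3877
  grad(y) = -0.3474, v = y - alpha*grad = 0.4044
  prox(v) = soft_thresh(0.4044, 0.108) = 0.2964
f(x_3) = 6*0.2964^2 - 5*0.2964 + 2.25*|0.2964| = -0.288


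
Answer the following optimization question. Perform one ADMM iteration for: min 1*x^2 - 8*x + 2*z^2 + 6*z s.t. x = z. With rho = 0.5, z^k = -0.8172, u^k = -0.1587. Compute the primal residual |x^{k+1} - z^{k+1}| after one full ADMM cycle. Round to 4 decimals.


ADMM iteration with rho = 0.5, z^k = -0.8172, u^k = -0.1587
Step 1: x-update.
Minimize 1*x^2 - 8*x + (0.5/2)*(x + 0.8172 - 0.1587)^2
FOC: (2*1 + 0.5)*x = 8 + 0.5*(-0.8172 + 0.1587)
x^{k+1} = 3.0683
Step 2: z-update.
Minimize 2*z^2 + 6*z + (0.5/2)*(3.0683 - z - 0.1587)^2
FOC: (2*2 + 0.5)*z = -6 + 0.5*(3.0683 - 0.1587)
z^{k+1} = -1.01
Step 3: u-update.
u^{k+1} = -0.1587 + 3.0683 + 1.01 = 3.9196
Step 4: Primal residual = |3.0683 + 1.01| = 4.0783


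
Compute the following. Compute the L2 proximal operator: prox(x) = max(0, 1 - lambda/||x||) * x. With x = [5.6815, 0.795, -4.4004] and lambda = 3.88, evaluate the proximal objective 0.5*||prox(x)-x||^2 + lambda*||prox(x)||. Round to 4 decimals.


Step 1: Compute ||x||.
||x|| = 7.2301
Step 2: Compute scaling factor.
scale = max(0, 1 - 3.88/7.2301) = 0.4634
Step 3: prox(x) = [2.6326, 0.3684, -2.039]
||prox(x)|| = 3.3501
Step 4: Proximal objective.
0.5*||prox-x||^2 = 7.5272
lambda*||prox|| = 12.9984
Total = 20.5258


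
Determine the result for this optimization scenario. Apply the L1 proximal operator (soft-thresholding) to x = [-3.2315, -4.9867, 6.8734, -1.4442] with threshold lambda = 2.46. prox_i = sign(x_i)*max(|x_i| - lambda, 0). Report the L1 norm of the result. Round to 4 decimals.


Soft-thresholding with lambda = 2.46:
prox(-3.2315) = sign(-3.2315)*max(|-3.2315| - 2.46, 0) = -0.7715
prox(-4.9867) = sign(-4.9867)*max(|-4.9867| - 2.46, 0) = -2.5267
prox(6.8734) = sign(6.8734)*max(|6.8734| - 2.46, 0) = 4.4134
prox(-1.4442) = sign(-1.4442)*max(|-1.4442| - 2.46, 0) = 0.0
prox(x) = [-0.7715, -2.5267, 4.4134, 0.0]
||prox(x)||_1 = 0.7715 + 2.5267 + 4.4134 + 0.0 = 7.7116


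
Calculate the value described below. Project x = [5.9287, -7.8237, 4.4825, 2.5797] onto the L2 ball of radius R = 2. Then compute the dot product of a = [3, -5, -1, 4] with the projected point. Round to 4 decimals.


Step 1: Compute ||x|| (intermediates to 6 decimals).
||x|| = sqrt(5.9287^2 + (-7.8237)^2 + 4.4825^2 + 2.5797^2) = 11.095378
Step 2: Project.
Since ||x|| > R, scale = R/||x|| = 2/11.095378 = 0.180255, proj(x) = scale * x
proj(x) = [1.068678, -1.410261, 0.807993, 0.465004]
Step 3: Dot product.
a^T * proj(x) = 3*1.068678 - 5*(-1.410261) - 1*0.807993 + 4*0.465004 = 11.3094


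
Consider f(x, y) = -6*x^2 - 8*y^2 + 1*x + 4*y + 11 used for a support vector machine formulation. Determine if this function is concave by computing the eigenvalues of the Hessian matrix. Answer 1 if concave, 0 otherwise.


The Hessian of f(x,y) = -6*x^2 - 8*y^2 + 1*x + 4*y + 11 is:
H = [[-12, 0], [0, -16]]
Trace = -12 - 16 = -28
Determinant = -12*-16 - (0)^2 = 192
Discriminant = (-28)^2 - 4*192 = 16.0
Eigenvalues: lambda_1 = -16.0, lambda_2 = -12.0
The function is concave.

1


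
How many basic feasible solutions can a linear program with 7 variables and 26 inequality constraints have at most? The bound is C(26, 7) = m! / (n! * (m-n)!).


Each vertex corresponds to some choice of n active constraints out of m, so the number of vertices is at most C(m, n) = m! / (n!(m-n)!).
m = 26, n = 7
Numerator: 26 * 25 * 24 * 23 * 22 * 21 * 20
Denominator: 7! = 5040
C(26, 7) = 657800


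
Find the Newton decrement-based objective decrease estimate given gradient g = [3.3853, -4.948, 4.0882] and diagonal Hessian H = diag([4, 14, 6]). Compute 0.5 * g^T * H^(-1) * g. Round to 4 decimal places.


Step 1: H is diagonal, so H^(-1) * g = [0.8463, -0.3534, 0.6814].
Step 2: g^T H^(-1) g = sum_i g_i^2 / H_ii
  = (3.3853)^2/4 + (-4.948)^2/14 + (4.0882)^2/6
  = 2.8651 + 1.7488 + 2.7856 = 7.3994
Step 3: Objective decrease = 0.5 * g^T H^(-1) g = 3.6997


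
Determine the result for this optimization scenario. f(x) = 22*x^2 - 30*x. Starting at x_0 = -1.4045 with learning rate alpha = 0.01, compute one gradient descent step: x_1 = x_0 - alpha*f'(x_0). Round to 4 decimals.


We compute the gradient at x_0 and apply the update.
f'(x) = 44*x - 30
f'(-1.4045) = 44*-1.4045 - 30 = -91.798
x_1 = -1.4045 - 0.01*-91.798 = -0.4865


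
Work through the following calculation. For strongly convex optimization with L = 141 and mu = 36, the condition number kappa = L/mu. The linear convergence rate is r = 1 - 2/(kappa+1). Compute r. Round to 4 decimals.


Step 1: Compute the condition number.
kappa = L/mu = 141/36 = 3.9167
Step 2: Compute the convergence rate.
r = 1 - 2/(kappa + 1) = 1 - 2*mu/(L + mu) = (L - mu)/(L + mu) = 105/177 = 0.5932


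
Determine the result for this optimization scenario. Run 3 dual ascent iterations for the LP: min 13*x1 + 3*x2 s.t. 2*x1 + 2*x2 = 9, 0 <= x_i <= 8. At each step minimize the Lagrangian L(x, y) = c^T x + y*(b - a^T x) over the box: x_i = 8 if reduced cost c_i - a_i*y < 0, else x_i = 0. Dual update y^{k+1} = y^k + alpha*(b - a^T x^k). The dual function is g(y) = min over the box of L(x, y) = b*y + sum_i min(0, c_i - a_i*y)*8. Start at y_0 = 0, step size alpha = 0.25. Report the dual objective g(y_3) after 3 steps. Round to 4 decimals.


Dual ascent for LP: min 13*x1 + 3*x2, 2*x1 + 2*x2 = 9, 0 <= x_i <= 8
Step 1: y^k = 0.0, reduced costs: (13.0, 3.0)
  x^k = (0.0, 0.0), subgradient = b - a^T x = 9.0
  y^{k+1} = 0.0 + 0.25*9.0 = 2.25
Step 2: y^k = 2.25, reduced costs: (8.5, -1.5)
  x^k = (0.0, 8.0), subgradient = b - a^T x = -7.0
  y^{k+1} = 2.25 + 0.25*-7.0 = 0.5
Step 3: y^k = 0.5, reduced costs: (12.0, 2.0)
  x^k = (0.0, 0.0), subgradient = b - a^T x = 9.0
  y^{k+1} = 0.5 + 0.25*9.0 = 2.75
Dual objective at y_3 = 2.75: reduced costs (7.5, -2.5), box minimizer x = (0.0, 8.0)
g(y_3) = b*y + (c1 - a1*y)*x1 + (c2 - a2*y)*x2 = 9*2.75 + 7.5*0.0 + (-2.5)*8.0 = 24.75 + 0.0 - 20.0 = 4.75


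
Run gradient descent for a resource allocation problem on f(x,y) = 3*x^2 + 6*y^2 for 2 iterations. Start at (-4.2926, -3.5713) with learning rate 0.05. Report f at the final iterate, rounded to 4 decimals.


Gradient descent on f(x,y) = 3*x^2 + 6*y^2.
Starting point: (-4.2926, -3.5713), alpha = 0.05
Step 1: grad_x = 2*3*-4.2926 = -25.7556, grad_y = 2*6*-3.5713 = -42.8556
  x_1 = -4.2926 - 0.05*-25.7556 = -3.0048
  y_1 = -3.5713 - 0.05*-42.8556 = -1.4285
Step 2: grad_x = 2*3*-3.0048 = -18.0289, grad_y = 2*6*-1.4285 = -17.1422
  x_2 = -3.0048 - 0.05*-18.0289 = -2.1034
  y_2 = -1.4285 - 0.05*-17.1422 = -0.5714
f(-2.1034, -0.5714) = 3*(-2.1034)^2 + 6*(-0.5714)^2 = 15.2316


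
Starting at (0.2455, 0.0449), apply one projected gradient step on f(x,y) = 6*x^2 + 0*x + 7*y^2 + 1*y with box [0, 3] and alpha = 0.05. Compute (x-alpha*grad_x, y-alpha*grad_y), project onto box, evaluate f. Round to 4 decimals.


Step 1: Compute gradient at (0.2455, 0.0449).
grad_x = 2*6*0.2455 + 0 = 2.946
grad_y = 2*7*0.0449 + 1 = 1.6286
Step 2: Gradient step.
x_raw = 0.2455 - 0.05*2.946 = 0.0982
y_raw = 0.0449 - 0.05*1.6286 = -0.0365
Step 3: Project onto [0, 3].
x_proj = clip(0.0982) = 0.0982
y_proj = clip(-0.0365) = 0.0
Step 4: Evaluate f.
f(0.0982, 0.0) = 0.0579


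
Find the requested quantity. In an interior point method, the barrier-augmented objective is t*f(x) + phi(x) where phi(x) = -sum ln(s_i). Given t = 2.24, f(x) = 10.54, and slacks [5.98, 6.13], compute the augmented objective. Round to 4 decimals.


Step 1: Compute log-barrier.
ln values: [1.7884, 1.8132]
phi = -(1.7884 + 1.8132) = -3.6016
Step 2: Compute augmented objective.
t*f(x) = 2.24*10.54 = 23.6096
Total = 23.6096 - 3.6016 = 20.008


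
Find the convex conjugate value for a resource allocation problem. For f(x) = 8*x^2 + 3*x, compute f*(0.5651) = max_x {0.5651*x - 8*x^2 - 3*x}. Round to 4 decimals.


f*(y) = sup_x {y*x - a*x^2 - b*x} = sup_x {(y-b)*x - a*x^2}
FOC: (y - b) - 2a*x = 0 => x* = (y - b)/(2a)
x* = (0.5651 - 3)/(2*8) = -0.1522
f*(0.5651) = (y-b)^2/(4a) = (0.5651 - 3)^2/(4*8)
= 5.9287/32 = 0.1853


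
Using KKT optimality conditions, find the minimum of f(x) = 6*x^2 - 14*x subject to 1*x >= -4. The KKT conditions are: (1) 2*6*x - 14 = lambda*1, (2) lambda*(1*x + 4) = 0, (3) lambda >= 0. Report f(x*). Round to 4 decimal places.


Step 1: Try lambda = 0 (constraint inactive).
Stationarity: 2*6*x - 14 = 0
x* = 14/(2*6) = 7/6 = 1.1667 (rounded; the exact value 7/6 is used below)
Check constraint: 1*1.1667 = 1.1667 >= -4 -- satisfied.
Step 2: Compute optimal value.
f(x*) = 6*(7/6)^2 - 14*(7/6) = -8.1667


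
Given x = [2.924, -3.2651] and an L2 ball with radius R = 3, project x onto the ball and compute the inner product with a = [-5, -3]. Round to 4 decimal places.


Step 1: Compute ||x|| (intermediates to 6 decimals).
||x|| = sqrt(2.924^2 + (-3.2651)^2) = 4.382996
Step 2: Project.
Since ||x|| > R, scale = R/||x|| = 3/4.382996 = 0.684463, proj(x) = scale * x
proj(x) = [2.00137, -2.23484]
Step 3: Dot product.
a^T * proj(x) = -5*2.00137 - 3*(-2.23484) = -3.3023


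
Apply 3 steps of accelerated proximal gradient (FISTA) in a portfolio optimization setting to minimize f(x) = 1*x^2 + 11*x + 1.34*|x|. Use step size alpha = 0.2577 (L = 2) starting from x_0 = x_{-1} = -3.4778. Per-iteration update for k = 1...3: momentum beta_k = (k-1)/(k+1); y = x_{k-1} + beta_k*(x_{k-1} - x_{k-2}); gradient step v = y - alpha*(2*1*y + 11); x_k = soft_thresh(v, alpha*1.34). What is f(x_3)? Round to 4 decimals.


FISTA on f(x) = 1*x^2 + 11*x + 1.34*|x|
L = 2, alpha = 0.2577
Iteration 1: beta = 0.0, y = -3.4778 + 0.0*(-3.4778 + 3.4778) = -3.4778
  grad(y) = 4.0444, v = y - alpha*grad = -4.52
  prox(v) = soft_thresh(-4.52, 0.3453) = -4.1747
Iteration 2: beta = 0.3333, y = -4.1747 + 0.3333*(-4.1747 + 3.4778) = -4.407
  grad(y) = 2.1859, v = y - alpha*grad = -4.9703
  prox(v) = soft_thresh(-4.9703, 0.3453) = -4.625
Iteration 3: beta = 0.5, y = -4.625 + 0.5*(-4.625 + 4.1747) = -4.8502
  grad(y) = 1.2996, v = y - alpha*grad = -5.1851
  prox(v) = soft_thresh(-5.1851, 0.3453) = -4.8398
f(x_3) = 1*(-4.8398)^2 + 11*(-4.8398) + 1.34*|-4.8398| = -23.3288


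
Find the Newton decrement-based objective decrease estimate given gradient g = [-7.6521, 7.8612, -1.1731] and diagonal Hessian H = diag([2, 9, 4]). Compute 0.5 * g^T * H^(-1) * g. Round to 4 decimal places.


Step 1: H is diagonal, so H^(-1) * g = [-3.8261, 0.8735, -0.2933].
Step 2: g^T H^(-1) g = sum_i g_i^2 / H_ii
  = (-7.6521)^2/2 + (7.8612)^2/9 + (-1.1731)^2/4
  = 29.2773 + 6.8665 + 0.344 = 36.4879
Step 3: Objective decrease = 0.5 * g^T H^(-1) g = 18.2439


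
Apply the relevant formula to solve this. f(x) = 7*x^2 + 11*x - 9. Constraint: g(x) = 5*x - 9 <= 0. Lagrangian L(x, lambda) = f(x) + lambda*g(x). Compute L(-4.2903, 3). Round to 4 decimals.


Step 1: Evaluate f(x).
f(-4.2903) = 7*(-4.2903)^2 + 11*(-4.2903) - 9 = 72.6534
Step 2: Evaluate g(x).
g(-4.2903) = 5*-4.2903 - 9 = -30.4515
Step 3: Compute Lagrangian.
L = 72.6534 + 3*-30.4515 = -18.7011


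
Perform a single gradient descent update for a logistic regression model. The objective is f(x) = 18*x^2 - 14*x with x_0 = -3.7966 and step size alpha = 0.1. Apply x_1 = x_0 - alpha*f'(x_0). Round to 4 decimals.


We compute the gradient at x_0 and apply the update.
f'(x) = 36*x - 14
f'(-3.7966) = 36*-3.7966 - 14 = -150.6776
x_1 = -3.7966 - 0.1*-150.6776 = 11.2712


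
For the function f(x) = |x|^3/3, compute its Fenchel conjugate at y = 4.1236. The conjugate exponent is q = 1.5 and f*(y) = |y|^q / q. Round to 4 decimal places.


The conjugate exponent q satisfies 1/p + 1/q = 1.
p = 3, so q = 3/(3 - 1) = 1.5
|y|^q = 4.1236^1.5 = 8.3736
f*(4.1236) = 8.3736 / 1.5 = 5.5824


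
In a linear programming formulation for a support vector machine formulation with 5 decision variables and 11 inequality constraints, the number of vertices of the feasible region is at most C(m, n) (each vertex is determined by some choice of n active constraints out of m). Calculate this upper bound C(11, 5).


Each vertex corresponds to some choice of n active constraints out of m, so the number of vertices is at most C(m, n) = m! / (n!(m-n)!).
m = 11, n = 5
Numerator: 11 * 10 * 9 * 8 * 7
Denominator: 5! = 120
C(11, 5) = 462


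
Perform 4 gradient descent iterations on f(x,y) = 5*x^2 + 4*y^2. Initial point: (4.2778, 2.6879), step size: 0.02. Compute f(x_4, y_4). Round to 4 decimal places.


Gradient descent on f(x,y) = 5*x^2 + 4*y^2.
Starting point: (4.2778, 2.6879), alpha = 0.02
Step 1: grad_x = 2*5*4.2778 = 42.778, grad_y = 2*4*2.6879 = 21.5032
  x_1 = 4.2778 - 0.02*42.778 = 3.4222
  y_1 = 2.6879 - 0.02*21.5032 = 2.2578
Step 2: grad_x = 2*5*3.4222 = 34.2224, grad_y = 2*4*2.2578 = 18.0627
  x_2 = 3.4222 - 0.02*34.2224 = 2.7378
  y_2 = 2.2578 - 0.02*18.0627 = 1.8966
Step 3: grad_x = 2*5*2.7378 = 27.3779, grad_y = 2*4*1.8966 = 15.1727
  x_3 = 2.7378 - 0.02*27.3779 = 2.1902
  y_3 = 1.8966 - 0.02*15.1727 = 1.5931
Step 4: grad_x = 2*5*2.1902 = 21.9023, grad_y = 2*4*1.5931 = 12.745
  x_4 = 2.1902 - 0.02*21.9023 = 1.7522
  y_4 = 1.5931 - 0.02*12.745 = 1.3382
f(1.7522, 1.3382) = 5*1.7522^2 + 4*1.3382^2 = 22.5142


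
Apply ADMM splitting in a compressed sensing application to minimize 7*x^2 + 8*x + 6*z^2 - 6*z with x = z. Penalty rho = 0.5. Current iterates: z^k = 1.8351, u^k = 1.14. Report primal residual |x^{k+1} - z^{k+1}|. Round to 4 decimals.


ADMM iteration with rho = 0.5, z^k = 1.8351, u^k = 1.14
Step 1: x-update.
Minimize 7*x^2 + 8*x + (0.5/2)*(x - 1.8351 + 1.14)^2
FOC: (2*7 + 0.5)*x = -8 + 0.5*(1.8351 - 1.14)
x^{k+1} = -0.5278
Step 2: z-update.
Minimize 6*z^2 - 6*z + (0.5/2)*(-0.5278 - z + 1.14)^2
FOC: (2*6 + 0.5)*z = 6 + 0.5*(-0.5278 + 1.14)
z^{k+1} = 0.5045
Step 3: u-update.
u^{k+1} = 1.14 - 0.5278 - 0.5045 = 0.1078
Step 4: Primal residual = |-0.5278 - 0.5045| = 1.0322


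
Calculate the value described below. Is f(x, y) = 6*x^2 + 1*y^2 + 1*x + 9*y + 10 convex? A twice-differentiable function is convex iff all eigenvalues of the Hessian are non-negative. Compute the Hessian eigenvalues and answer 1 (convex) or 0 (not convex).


The Hessian of f(x,y) = 6*x^2 + 1*y^2 + 1*x + 9*y + 10 is:
H = [[12, 0], [0, 2]]
Trace = 12 + 2 = 14
Determinant = 12*2 - (0)^2 = 24
Discriminant = (14)^2 - 4*24 = 100.0
Eigenvalues: lambda_1 = 2.0, lambda_2 = 12.0
The function is convex.

1


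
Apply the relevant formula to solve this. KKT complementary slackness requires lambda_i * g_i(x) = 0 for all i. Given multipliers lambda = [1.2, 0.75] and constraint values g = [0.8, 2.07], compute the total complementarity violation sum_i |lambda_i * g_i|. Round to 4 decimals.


KKT complementary slackness check:
lambda_1 * g_1 = 1.2 * 0.8 = 0.96
lambda_2 * g_2 = 0.75 * 2.07 = 1.5525
Total violation = 0.96 + 1.5525 = 2.5125


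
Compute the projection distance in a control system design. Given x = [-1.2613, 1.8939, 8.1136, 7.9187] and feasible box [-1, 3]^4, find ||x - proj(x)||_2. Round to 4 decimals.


Project each component onto [-1, 3].
clip(-1.2613) = -1.0, clip(1.8939) = 1.8939, clip(8.1136) = 3.0, clip(7.9187) = 3.0
Projection = [-1.0, 1.8939, 3.0, 3.0]
Squared diffs: [0.0683, 0.0, 26.1489, 24.1936]
Distance = sqrt(50.4108) = 7.1001


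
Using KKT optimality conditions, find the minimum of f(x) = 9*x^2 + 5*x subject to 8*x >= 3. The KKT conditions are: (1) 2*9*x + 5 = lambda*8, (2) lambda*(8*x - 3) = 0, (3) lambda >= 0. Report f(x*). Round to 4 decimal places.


Step 1: Try lambda = 0 (constraint inactive).
x_unc = -5/(2*9) = -0.2778
Check: 8*-0.2778 = -2.2224 < 3 -- violated!
Step 2: Constraint must be active: 8*x = 3
x* = 3/8 = 0.375
lambda = (2*9*0.375 + 5)/8 = 1.4688
Step 3: Compute optimal value.
f(x*) = 9*0.375^2 + 5*0.375 = 3.1406


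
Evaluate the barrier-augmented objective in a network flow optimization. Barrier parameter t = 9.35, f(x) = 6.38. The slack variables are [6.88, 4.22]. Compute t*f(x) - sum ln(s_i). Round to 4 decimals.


Step 1: Compute log-barrier.
ln values: [1.9286, 1.4398]
phi = -(1.9286 + 1.4398) = -3.3685
Step 2: Compute augmented objective.
t*f(x) = 9.35*6.38 = 59.653
Total = 59.653 - 3.3685 = 56.2845
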